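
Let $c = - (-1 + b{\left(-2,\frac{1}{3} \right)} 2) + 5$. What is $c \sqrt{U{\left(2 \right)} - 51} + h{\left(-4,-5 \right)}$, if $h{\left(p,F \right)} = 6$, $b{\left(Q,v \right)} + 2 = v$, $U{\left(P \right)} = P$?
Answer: $6 + \frac{196 i}{3} \approx 6.0 + 65.333 i$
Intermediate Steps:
$b{\left(Q,v \right)} = -2 + v$
$c = \frac{28}{3}$ ($c = - (-1 + \left(-2 + \frac{1}{3}\right) 2) + 5 = - (-1 - \frac{10}{3}) + 5 = \left(-1\right) \left(- \frac{13}{3}\right) + 5 = \frac{13}{3} + 5 = \frac{28}{3} \approx 9.3333$)
$c \sqrt{U{\left(2 \right)} - 51} + h{\left(-4,-5 \right)} = \frac{28 \sqrt{2 - 51}}{3} + 6 = \frac{28 \sqrt{-49}}{3} + 6 = \frac{28 \cdot 7 i}{3} + 6 = \frac{196 i}{3} + 6 = 6 + \frac{196 i}{3}$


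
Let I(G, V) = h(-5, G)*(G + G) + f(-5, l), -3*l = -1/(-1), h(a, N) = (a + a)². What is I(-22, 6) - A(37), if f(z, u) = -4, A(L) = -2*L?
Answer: -4330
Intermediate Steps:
h(a, N) = 4*a² (h(a, N) = (2*a)² = 4*a²)
l = -⅓ (l = -(-1)/(3*(-1)) = -(-1)*(-1)/3 = -⅓*1 = -⅓ ≈ -0.33333)
I(G, V) = -4 + 200*G (I(G, V) = (4*(-5)²)*(G + G) - 4 = (4*25)*(2*G) - 4 = 100*(2*G) - 4 = 200*G - 4 = -4 + 200*G)
I(-22, 6) - A(37) = (-4 + 200*(-22)) - (-2)*37 = (-4 - 4400) - 1*(-74) = -4404 + 74 = -4330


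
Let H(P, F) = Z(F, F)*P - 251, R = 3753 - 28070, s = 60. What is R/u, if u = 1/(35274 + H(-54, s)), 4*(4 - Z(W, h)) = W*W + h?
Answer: -2047904789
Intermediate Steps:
Z(W, h) = 4 - h/4 - W**2/4 (Z(W, h) = 4 - (W*W + h)/4 = 4 - (W**2 + h)/4 = 4 - (h + W**2)/4 = 4 + (-h/4 - W**2/4) = 4 - h/4 - W**2/4)
R = -24317
H(P, F) = -251 + P*(4 - F/4 - F**2/4) (H(P, F) = (4 - F/4 - F**2/4)*P - 251 = P*(4 - F/4 - F**2/4) - 251 = -251 + P*(4 - F/4 - F**2/4))
u = 1/84217 (u = 1/(35274 + (-251 - 1/4*(-54)*(-16 + 60 + 60**2))) = 1/(35274 + (-251 - 1/4*(-54)*(-16 + 60 + 3600))) = 1/(35274 + (-251 - 1/4*(-54)*3644)) = 1/(35274 + (-251 + 49194)) = 1/(35274 + 48943) = 1/84217 ≈ 1.1874e-5)
R/u = -24317/1/84217 = -24317*84217 = -2047904789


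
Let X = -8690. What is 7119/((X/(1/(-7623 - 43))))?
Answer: 7119/66617540 ≈ 0.00010686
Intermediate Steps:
7119/((X/(1/(-7623 - 43)))) = 7119/((-8690/(1/(-7623 - 43)))) = 7119/((-8690/(1/(-7666)))) = 7119/((-8690/(-1/7666))) = 7119/((-8690*(-7666))) = 7119/66617540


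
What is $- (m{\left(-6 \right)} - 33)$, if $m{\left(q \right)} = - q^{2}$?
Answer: $69$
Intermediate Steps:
$- (m{\left(-6 \right)} - 33) = - (- \left(-6\right)^{2} - 33) = - (\left(-1\right) 36 - 33) = - (-36 - 33) = \left(-1\right) \left(-69\right) = 69$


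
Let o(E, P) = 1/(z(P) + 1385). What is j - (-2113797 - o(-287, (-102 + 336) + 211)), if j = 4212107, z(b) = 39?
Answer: 9008087297/1424 ≈ 6.3259e+6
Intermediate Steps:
o(E, P) = 1/1424 (o(E, P) = 1/(39 + 1385) = 1/1424)
j - (-2113797 - o(-287, (-102 + 336) + 211)) = 4212107 - (-2113797 - 1*1/1424) = 4212107 - (-2113797 - 1/1424) = 4212107 - 1*(-3010046929/1424) = 4212107 + 3010046929/1424 = 9008087297/1424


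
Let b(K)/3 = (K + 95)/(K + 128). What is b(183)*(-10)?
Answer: -8340/311 ≈ -26.817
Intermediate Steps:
b(K) = 3*(95 + K)/(128 + K) (b(K) = 3*((K + 95)/(K + 128)) = 3*((95 + K)/(128 + K)) = 3*(95 + K)/(128 + K))
b(183)*(-10) = (3*(95 + 183)/(128 + 183))*(-10) = (3*278/311)*(-10) = (3*(1/311)*278)*(-10) = (834/311)*(-10) = -8340/311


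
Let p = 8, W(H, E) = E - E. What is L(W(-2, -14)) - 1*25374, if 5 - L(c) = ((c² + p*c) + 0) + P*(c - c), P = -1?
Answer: -25369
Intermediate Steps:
W(H, E) = 0
L(c) = 5 - c² - 8*c (L(c) = 5 - (((c² + 8*c) + 0) - (c - c)) = 5 - ((c² + 8*c) - 1*0) = 5 - ((c² + 8*c) + 0) = 5 - (c² + 8*c) = 5 + (-c² - 8*c) = 5 - c² - 8*c)
L(W(-2, -14)) - 1*25374 = (5 - 1*0² - 8*0) - 1*25374 = (5 - 1*0 + 0) - 25374 = (5 + 0 + 0) - 25374 = 5 - 25374 = -25369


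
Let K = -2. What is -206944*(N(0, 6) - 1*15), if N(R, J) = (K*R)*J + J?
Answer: 1862496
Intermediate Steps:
N(R, J) = J - 2*J*R (N(R, J) = (-2*R)*J + J = -2*J*R + J = J - 2*J*R)
-206944*(N(0, 6) - 1*15) = -206944*(6*(1 - 2*0) - 1*15) = -206944*(6*(1 + 0) - 15) = -206944*(6*1 - 15) = -206944*(6 - 15) = -206944*(-9) = 1862496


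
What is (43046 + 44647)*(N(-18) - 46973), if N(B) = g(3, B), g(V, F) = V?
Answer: -4118940210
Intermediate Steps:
N(B) = 3
(43046 + 44647)*(N(-18) - 46973) = (43046 + 44647)*(3 - 46973) = 87693*(-46970) = -4118940210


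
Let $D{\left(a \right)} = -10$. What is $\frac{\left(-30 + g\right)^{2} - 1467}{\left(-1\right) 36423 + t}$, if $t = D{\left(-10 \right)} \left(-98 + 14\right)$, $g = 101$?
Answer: $- \frac{3574}{35583} \approx -0.10044$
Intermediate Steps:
$t = 840$ ($t = - 10 \left(-98 + 14\right) = \left(-10\right) \left(-84\right) = 840$)
$\frac{\left(-30 + g\right)^{2} - 1467}{\left(-1\right) 36423 + t} = \frac{\left(-30 + 101\right)^{2} - 1467}{\left(-1\right) 36423 + 840} = \frac{71^{2} - 1467}{-36423 + 840} = \frac{5041 - 1467}{-35583} = 3574 \left(- \frac{1}{35583}\right) = - \frac{3574}{35583}$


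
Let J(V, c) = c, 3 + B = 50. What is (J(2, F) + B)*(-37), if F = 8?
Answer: -2035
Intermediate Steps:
B = 47 (B = -3 + 50 = 47)
(J(2, F) + B)*(-37) = (8 + 47)*(-37) = 55*(-37) = -2035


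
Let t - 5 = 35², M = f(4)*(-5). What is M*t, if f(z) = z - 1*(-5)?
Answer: -55350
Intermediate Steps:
f(z) = 5 + z (f(z) = z + 5 = 5 + z)
M = -45 (M = (5 + 4)*(-5) = 9*(-5) = -45)
t = 1230 (t = 5 + 35² = 5 + 1225 = 1230)
M*t = -45*1230 = -55350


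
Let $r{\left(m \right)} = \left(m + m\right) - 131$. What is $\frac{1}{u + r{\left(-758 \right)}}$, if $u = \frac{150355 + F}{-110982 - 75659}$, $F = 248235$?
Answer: $- \frac{186641}{307796317} \approx -0.00060638$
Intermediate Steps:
$r{\left(m \right)} = -131 + 2 m$ ($r{\left(m \right)} = 2 m - 131 = -131 + 2 m$)
$u = - \frac{398590}{186641}$ ($u = \frac{150355 + 248235}{-110982 - 75659} = \frac{398590}{-186641} = 398590 \left(- \frac{1}{186641}\right) = - \frac{398590}{186641} \approx -2.1356$)
$\frac{1}{u + r{\left(-758 \right)}} = \frac{1}{- \frac{398590}{186641} + \left(-131 + 2 \left(-758\right)\right)} = \frac{1}{- \frac{398590}{186641} - 1647} = \frac{1}{- \frac{307796317}{186641}} = - \frac{186641}{307796317}$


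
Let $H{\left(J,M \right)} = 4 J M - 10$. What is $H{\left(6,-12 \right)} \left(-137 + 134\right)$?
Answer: $894$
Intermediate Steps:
$H{\left(J,M \right)} = -10 + 4 J M$ ($H{\left(J,M \right)} = 4 J M - 10 = -10 + 4 J M$)
$H{\left(6,-12 \right)} \left(-137 + 134\right) = \left(-10 + 4 \cdot 6 \left(-12\right)\right) \left(-137 + 134\right) = \left(-10 - 288\right) \left(-3\right) = \left(-298\right) \left(-3\right) = 894$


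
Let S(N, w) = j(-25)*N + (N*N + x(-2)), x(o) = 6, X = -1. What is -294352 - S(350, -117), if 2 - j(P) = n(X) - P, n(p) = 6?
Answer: -406708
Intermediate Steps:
j(P) = -4 + P (j(P) = 2 - (6 - P) = 2 + (-6 + P) = -4 + P)
S(N, w) = 6 + N² - 29*N (S(N, w) = (-4 - 25)*N + (N*N + 6) = -29*N + (N² + 6) = -29*N + (6 + N²) = 6 + N² - 29*N)
-294352 - S(350, -117) = -294352 - (6 + 350² - 29*350) = -294352 - (6 + 122500 - 10150) = -294352 - 1*112356 = -294352 - 112356 = -406708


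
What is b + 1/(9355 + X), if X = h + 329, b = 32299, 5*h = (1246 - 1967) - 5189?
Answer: 274606099/8502 ≈ 32299.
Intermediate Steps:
h = -1182 (h = ((1246 - 1967) - 5189)/5 = (-721 - 5189)/5 = (1/5)*(-5910) = -1182)
X = -853 (X = -1182 + 329 = -853)
b + 1/(9355 + X) = 32299 + 1/(9355 - 853) = 32299 + 1/8502 = 274606099/8502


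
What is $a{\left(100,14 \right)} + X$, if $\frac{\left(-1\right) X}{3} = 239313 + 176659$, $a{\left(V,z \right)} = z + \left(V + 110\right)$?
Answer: $-1247692$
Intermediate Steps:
$a{\left(V,z \right)} = 110 + V + z$ ($a{\left(V,z \right)} = z + \left(110 + V\right) = 110 + V + z$)
$X = -1247916$ ($X = - 3 \left(239313 + 176659\right) = \left(-3\right) 415972 = -1247916$)
$a{\left(100,14 \right)} + X = \left(110 + 100 + 14\right) - 1247916 = 224 - 1247916 = -1247692$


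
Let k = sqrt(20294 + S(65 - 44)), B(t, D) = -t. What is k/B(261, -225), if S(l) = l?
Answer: -sqrt(20315)/261 ≈ -0.54609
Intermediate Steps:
k = sqrt(20315) (k = sqrt(20294 + (65 - 44)) = sqrt(20294 + 21) = sqrt(20315) ≈ 142.53)
k/B(261, -225) = sqrt(20315)/((-1*261)) = sqrt(20315)/(-261) = sqrt(20315)*(-1/261) = -sqrt(20315)/261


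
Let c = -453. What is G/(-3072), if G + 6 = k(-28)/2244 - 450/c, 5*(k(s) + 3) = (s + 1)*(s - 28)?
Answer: 2752091/1734881280 ≈ 0.0015863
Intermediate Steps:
k(s) = -3 + (1 + s)*(-28 + s)/5 (k(s) = -3 + ((s + 1)*(s - 28))/5 = -3 + ((1 + s)*(-28 + s))/5 = -3 + (1 + s)*(-28 + s)/5)
G = -2752091/564740 (G = -6 + ((-43/5 - 27/5*(-28) + (⅕)*(-28)²)/2244 - 450/(-453)) = -6 + ((-43/5 + 756/5 + (⅕)*784)*(1/2244) - 450*(-1/453)) = -6 + ((-43/5 + 756/5 + 784/5)*(1/2244) + 150/151) = -6 + ((1497/5)*(1/2244) + 150/151) = -6 + (499/3740 + 150/151) = -6 + 636349/564740 = -2752091/564740 ≈ -4.8732)
G/(-3072) = -2752091/564740/(-3072) = -2752091/564740*(-1/3072) = 2752091/1734881280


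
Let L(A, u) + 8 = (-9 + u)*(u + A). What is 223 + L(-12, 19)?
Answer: 285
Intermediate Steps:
L(A, u) = -8 + (-9 + u)*(A + u) (L(A, u) = -8 + (-9 + u)*(u + A) = -8 + (-9 + u)*(A + u))
223 + L(-12, 19) = 223 + (-8 + 19² - 9*(-12) - 9*19 - 12*19) = 223 + (-8 + 361 + 108 - 171 - 228) = 223 + 62 = 285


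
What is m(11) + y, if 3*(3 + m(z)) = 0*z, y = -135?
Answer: -138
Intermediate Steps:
m(z) = -3 (m(z) = -3 + (0*z)/3 = -3 + (1/3)*0 = -3 + 0 = -3)
m(11) + y = -3 - 135 = -138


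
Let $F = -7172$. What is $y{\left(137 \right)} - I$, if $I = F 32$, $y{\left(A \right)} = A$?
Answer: $229641$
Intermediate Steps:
$I = -229504$ ($I = \left(-7172\right) 32 = -229504$)
$y{\left(137 \right)} - I = 137 - -229504 = 137 + 229504 = 229641$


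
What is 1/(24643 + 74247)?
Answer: 1/98890 ≈ 1.0112e-5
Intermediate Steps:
1/(24643 + 74247) = 1/98890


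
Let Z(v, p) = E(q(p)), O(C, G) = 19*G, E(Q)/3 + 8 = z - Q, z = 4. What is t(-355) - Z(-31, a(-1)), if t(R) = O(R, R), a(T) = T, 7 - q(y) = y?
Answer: -6709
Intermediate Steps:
q(y) = 7 - y
E(Q) = -12 - 3*Q (E(Q) = -24 + 3*(4 - Q) = -24 + (12 - 3*Q) = -12 - 3*Q)
Z(v, p) = -33 + 3*p (Z(v, p) = -12 - 3*(7 - p) = -12 + (-21 + 3*p) = -33 + 3*p)
t(R) = 19*R
t(-355) - Z(-31, a(-1)) = 19*(-355) - (-33 + 3*(-1)) = -6745 - (-33 - 3) = -6745 - 1*(-36) = -6745 + 36 = -6709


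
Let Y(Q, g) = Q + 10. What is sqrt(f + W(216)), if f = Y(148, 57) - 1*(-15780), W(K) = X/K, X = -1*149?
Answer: sqrt(20654754)/36 ≈ 126.24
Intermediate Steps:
X = -149
Y(Q, g) = 10 + Q
W(K) = -149/K
f = 15938 (f = (10 + 148) - 1*(-15780) = 158 + 15780 = 15938)
sqrt(f + W(216)) = sqrt(15938 - 149/216) = sqrt(3442459/216) = sqrt(20654754)/36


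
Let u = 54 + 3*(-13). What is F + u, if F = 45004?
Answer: 45019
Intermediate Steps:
u = 15 (u = 54 - 39 = 15)
F + u = 45004 + 15 = 45019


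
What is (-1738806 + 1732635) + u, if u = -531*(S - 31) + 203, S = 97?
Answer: -41014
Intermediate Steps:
u = -34843 (u = -531*(97 - 31) + 203 = -531*66 + 203 = -35046 + 203 = -34843)
(-1738806 + 1732635) + u = (-1738806 + 1732635) - 34843 = -6171 - 34843 = -41014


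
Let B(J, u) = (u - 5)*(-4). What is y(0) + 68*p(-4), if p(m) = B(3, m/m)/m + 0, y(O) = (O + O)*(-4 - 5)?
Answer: -272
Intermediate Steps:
y(O) = -18*O (y(O) = (2*O)*(-9) = -18*O)
B(J, u) = 20 - 4*u (B(J, u) = (-5 + u)*(-4) = 20 - 4*u)
p(m) = 16/m (p(m) = (20 - 4*m/m)/m + 0 = (20 - 4*1)/m + 0 = (20 - 4)/m + 0 = 16/m + 0 = 16/m)
y(0) + 68*p(-4) = -18*0 + 68*(16/(-4)) = 0 + 68*(16*(-1/4)) = 0 + 68*(-4) = 0 - 272 = -272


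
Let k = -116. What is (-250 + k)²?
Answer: 133956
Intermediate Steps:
(-250 + k)² = (-250 - 116)² = (-366)² = 133956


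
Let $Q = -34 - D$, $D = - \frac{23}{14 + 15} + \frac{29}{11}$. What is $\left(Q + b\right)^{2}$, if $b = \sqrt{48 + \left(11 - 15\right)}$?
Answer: $\frac{135213840}{101761} - \frac{45736 \sqrt{11}}{319} \approx 853.22$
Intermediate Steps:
$D = \frac{588}{319}$ ($D = - \frac{23}{29} + 29 \cdot \frac{1}{11} = \left(-23\right) \frac{1}{29} + \frac{29}{11} = - \frac{23}{29} + \frac{29}{11} = \frac{588}{319} \approx 1.8433$)
$b = 2 \sqrt{11}$ ($b = \sqrt{48 - 4} = \sqrt{44} = 2 \sqrt{11} \approx 6.6332$)
$Q = - \frac{11434}{319}$ ($Q = -34 - \frac{588}{319} = - \frac{11434}{319} \approx -35.843$)
$\left(Q + b\right)^{2} = \left(- \frac{11434}{319} + 2 \sqrt{11}\right)^{2}$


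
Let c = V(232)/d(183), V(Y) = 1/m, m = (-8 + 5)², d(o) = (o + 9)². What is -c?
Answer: -1/331776 ≈ -3.0141e-6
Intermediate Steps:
d(o) = (9 + o)²
m = 9 (m = (-3)² = 9)
V(Y) = ⅑ (V(Y) = 1/9 = ⅑)
c = 1/331776 (c = 1/(9*((9 + 183)²)) = 1/(9*(192²)) = (⅑)/36864 = (⅑)*(1/36864) = 1/331776 ≈ 3.0141e-6)
-c = -1*1/331776 = -1/331776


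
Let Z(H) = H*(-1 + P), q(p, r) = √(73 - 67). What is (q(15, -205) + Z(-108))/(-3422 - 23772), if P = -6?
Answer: -378/13597 - √6/27194 ≈ -0.027890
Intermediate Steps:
q(p, r) = √6
Z(H) = -7*H (Z(H) = H*(-1 - 6) = H*(-7) = -7*H)
(q(15, -205) + Z(-108))/(-3422 - 23772) = (√6 - 7*(-108))/(-3422 - 23772) = (√6 + 756)/(-27194) = (756 + √6)*(-1/27194) = -378/13597 - √6/27194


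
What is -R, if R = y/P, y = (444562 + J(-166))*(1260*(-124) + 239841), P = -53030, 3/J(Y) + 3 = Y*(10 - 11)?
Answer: 6058030176009/8643890 ≈ 7.0085e+5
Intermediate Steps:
J(Y) = 3/(-3 - Y) (J(Y) = 3/(-3 + Y*(10 - 11)) = 3/(-3 + Y*(-1)) = 3/(-3 - Y))
y = 6058030176009/163 (y = (444562 - 3/(3 - 166))*(1260*(-124) + 239841) = (444562 - 3/(-163))*(-156240 + 239841) = (444562 - 3*(-1/163))*83601 = (444562 + 3/163)*83601 = (72463609/163)*83601 = 6058030176009/163 ≈ 3.7166e+10)
R = -6058030176009/8643890 (R = (6058030176009/163)/(-53030) = (6058030176009/163)*(-1/53030) = -6058030176009/8643890 ≈ -7.0085e+5)
-R = -1*(-6058030176009/8643890) = 6058030176009/8643890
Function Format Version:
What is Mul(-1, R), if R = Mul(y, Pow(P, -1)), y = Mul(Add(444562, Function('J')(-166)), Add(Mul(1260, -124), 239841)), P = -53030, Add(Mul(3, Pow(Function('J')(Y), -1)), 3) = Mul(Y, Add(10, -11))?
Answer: Rational(6058030176009, 8643890) ≈ 7.0085e+5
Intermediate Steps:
Function('J')(Y) = Mul(3, Pow(Add(-3, Mul(-1, Y)), -1)) (Function('J')(Y) = Mul(3, Pow(Add(-3, Mul(Y, Add(10, -11))), -1)) = Mul(3, Pow(Add(-3, Mul(Y, -1)), -1)) = Mul(3, Pow(Add(-3, Mul(-1, Y)), -1)))
y = Rational(6058030176009, 163) (y = Mul(Add(444562, Mul(-3, Pow(Add(3, -166), -1))), Add(Mul(1260, -124), 239841)) = Mul(Add(444562, Mul(-3, Pow(-163, -1))), Add(-156240, 239841)) = Mul(Add(444562, Mul(-3, Rational(-1, 163))), 83601) = Mul(Add(444562, Rational(3, 163)), 83601) = Mul(Rational(72463609, 163), 83601) = Rational(6058030176009, 163) ≈ 3.7166e+10)
R = Rational(-6058030176009, 8643890) (R = Mul(Rational(6058030176009, 163), Pow(-53030, -1)) = Mul(Rational(6058030176009, 163), Rational(-1, 53030)) = Rational(-6058030176009, 8643890) ≈ -7.0085e+5)
Mul(-1, R) = Mul(-1, Rational(-6058030176009, 8643890)) = Rational(6058030176009, 8643890)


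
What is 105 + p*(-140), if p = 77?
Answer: -10675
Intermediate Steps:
105 + p*(-140) = 105 + 77*(-140) = 105 - 10780 = -10675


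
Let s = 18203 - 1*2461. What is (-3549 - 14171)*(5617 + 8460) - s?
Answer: -249460182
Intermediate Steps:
s = 15742 (s = 18203 - 2461 = 15742)
(-3549 - 14171)*(5617 + 8460) - s = (-3549 - 14171)*(5617 + 8460) - 1*15742 = -17720*14077 - 15742 = -249444440 - 15742 = -249460182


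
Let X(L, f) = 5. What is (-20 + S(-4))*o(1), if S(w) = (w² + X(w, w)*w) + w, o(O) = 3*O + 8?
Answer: -308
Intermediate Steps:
o(O) = 8 + 3*O
S(w) = w² + 6*w (S(w) = (w² + 5*w) + w = w² + 6*w)
(-20 + S(-4))*o(1) = (-20 - 4*(6 - 4))*(8 + 3*1) = (-20 - 4*2)*(8 + 3) = (-20 - 8)*11 = -28*11 = -308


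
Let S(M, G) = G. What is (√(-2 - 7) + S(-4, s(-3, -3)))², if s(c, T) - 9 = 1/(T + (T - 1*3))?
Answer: 5671/81 + 160*I/3 ≈ 70.012 + 53.333*I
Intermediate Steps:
s(c, T) = 9 + 1/(-3 + 2*T) (s(c, T) = 9 + 1/(T + (T - 1*3)) = 9 + 1/(T + (T - 3)) = 9 + 1/(T + (-3 + T)) = 9 + 1/(-3 + 2*T))
(√(-2 - 7) + S(-4, s(-3, -3)))² = (√(-2 - 7) + 2*(-13 + 9*(-3))/(-3 + 2*(-3)))² = (√(-9) + 2*(-13 - 27)/(-3 - 6))² = (3*I + 2*(-40)/(-9))² = (3*I + 2*(-⅑)*(-40))² = (3*I + 80/9)² = (80/9 + 3*I)²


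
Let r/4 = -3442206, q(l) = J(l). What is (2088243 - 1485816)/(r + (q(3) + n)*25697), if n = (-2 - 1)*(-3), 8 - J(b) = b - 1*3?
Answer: -602427/13331975 ≈ -0.045187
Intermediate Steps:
J(b) = 11 - b (J(b) = 8 - (b - 1*3) = 8 - (b - 3) = 8 - (-3 + b) = 8 + (3 - b) = 11 - b)
q(l) = 11 - l
n = 9 (n = -3*(-3) = 9)
r = -13768824 (r = 4*(-3442206) = -13768824)
(2088243 - 1485816)/(r + (q(3) + n)*25697) = (2088243 - 1485816)/(-13768824 + ((11 - 1*3) + 9)*25697) = 602427/(-13768824 + ((11 - 3) + 9)*25697) = 602427/(-13768824 + (8 + 9)*25697) = 602427/(-13768824 + 17*25697) = 602427/(-13768824 + 436849) = 602427/(-13331975) = 602427*(-1/13331975) = -602427/13331975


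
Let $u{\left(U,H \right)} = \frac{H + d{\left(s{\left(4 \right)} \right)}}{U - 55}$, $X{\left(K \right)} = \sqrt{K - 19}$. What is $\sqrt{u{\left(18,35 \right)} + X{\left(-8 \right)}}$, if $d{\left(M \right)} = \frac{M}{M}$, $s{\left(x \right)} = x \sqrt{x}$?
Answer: $\frac{\sqrt{-1332 + 4107 i \sqrt{3}}}{37} \approx 1.4686 + 1.7691 i$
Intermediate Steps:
$s{\left(x \right)} = x^{\frac{3}{2}}$
$X{\left(K \right)} = \sqrt{-19 + K}$
$d{\left(M \right)} = 1$
$u{\left(U,H \right)} = \frac{1 + H}{-55 + U}$ ($u{\left(U,H \right)} = \frac{H + 1}{U - 55} = \frac{1 + H}{-55 + U}$)
$\sqrt{u{\left(18,35 \right)} + X{\left(-8 \right)}} = \sqrt{\frac{1 + 35}{-55 + 18} + \sqrt{-19 - 8}} = \sqrt{\frac{1}{-37} \cdot 36 + \sqrt{-27}} = \sqrt{\left(- \frac{1}{37}\right) 36 + 3 i \sqrt{3}} = \sqrt{- \frac{36}{37} + 3 i \sqrt{3}}$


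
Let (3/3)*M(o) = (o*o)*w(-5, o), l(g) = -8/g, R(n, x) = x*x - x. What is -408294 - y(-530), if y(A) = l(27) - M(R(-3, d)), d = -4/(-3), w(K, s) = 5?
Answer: -33071710/81 ≈ -4.0829e+5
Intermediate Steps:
d = 4/3 (d = -4*(-⅓) = 4/3 ≈ 1.3333)
R(n, x) = x² - x
M(o) = 5*o² (M(o) = (o*o)*5 = o²*5 = 5*o²)
y(A) = -104/81 (y(A) = -8/27 - 5*(4*(-1 + 4/3)/3)² = -8*1/27 - 5*((4/3)*(⅓))² = -8/27 - 5*(4/9)² = -8/27 - 5*16/81 = -8/27 - 1*80/81 = -8/27 - 80/81 = -104/81)
-408294 - y(-530) = -408294 - 1*(-104/81) = -408294 + 104/81 = -33071710/81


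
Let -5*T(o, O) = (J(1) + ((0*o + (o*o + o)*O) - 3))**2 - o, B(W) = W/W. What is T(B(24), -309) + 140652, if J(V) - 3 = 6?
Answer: 328717/5 ≈ 65743.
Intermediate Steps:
J(V) = 9 (J(V) = 3 + 6 = 9)
B(W) = 1
T(o, O) = -(6 + O*(o + o**2))**2/5 + o/5 (T(o, O) = -((9 + ((0*o + (o*o + o)*O) - 3))**2 - o)/5 = -((9 + ((0 + (o**2 + o)*O) - 3))**2 - o)/5 = -((9 + ((0 + (o + o**2)*O) - 3))**2 - o)/5 = -((9 + ((0 + O*(o + o**2)) - 3))**2 - o)/5 = -((9 + (O*(o + o**2) - 3))**2 - o)/5 = -((9 + (-3 + O*(o + o**2)))**2 - o)/5 = -((6 + O*(o + o**2))**2 - o)/5 = -(6 + O*(o + o**2))**2/5 + o/5)
T(B(24), -309) + 140652 = (-(6 - 309*1 - 309*1**2)**2/5 + (1/5)*1) + 140652 = (-(6 - 309 - 309*1)**2/5 + 1/5) + 140652 = (-(6 - 309 - 309)**2/5 + 1/5) + 140652 = (-1/5*(-612)**2 + 1/5) + 140652 = (-1/5*374544 + 1/5) + 140652 = (-374544/5 + 1/5) + 140652 = -374543/5 + 140652 = 328717/5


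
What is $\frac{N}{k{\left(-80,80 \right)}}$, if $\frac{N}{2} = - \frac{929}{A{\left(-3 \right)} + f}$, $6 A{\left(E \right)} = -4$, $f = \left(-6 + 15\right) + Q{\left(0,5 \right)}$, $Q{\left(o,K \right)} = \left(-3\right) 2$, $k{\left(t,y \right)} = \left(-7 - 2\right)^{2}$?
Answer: $- \frac{1858}{189} \approx -9.8307$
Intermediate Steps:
$k{\left(t,y \right)} = 81$ ($k{\left(t,y \right)} = \left(-9\right)^{2} = 81$)
$Q{\left(o,K \right)} = -6$
$f = 3$ ($f = \left(-6 + 15\right) - 6 = 9 - 6 = 3$)
$A{\left(E \right)} = - \frac{2}{3}$ ($A{\left(E \right)} = \frac{1}{6} \left(-4\right) = - \frac{2}{3}$)
$N = - \frac{5574}{7}$ ($N = 2 \left(- \frac{929}{- \frac{2}{3} + 3}\right) = 2 \left(- \frac{929}{\frac{7}{3}}\right) = 2 \left(\left(-929\right) \frac{3}{7}\right) = 2 \left(- \frac{2787}{7}\right) = - \frac{5574}{7} \approx -796.29$)
$\frac{N}{k{\left(-80,80 \right)}} = - \frac{5574}{7 \cdot 81} = \left(- \frac{5574}{7}\right) \frac{1}{81} = - \frac{1858}{189}$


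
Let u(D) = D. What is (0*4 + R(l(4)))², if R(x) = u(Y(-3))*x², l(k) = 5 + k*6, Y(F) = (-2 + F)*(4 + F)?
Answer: 17682025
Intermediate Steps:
l(k) = 5 + 6*k
R(x) = -5*x² (R(x) = (-8 + (-3)² + 2*(-3))*x² = (-8 + 9 - 6)*x² = -5*x²)
(0*4 + R(l(4)))² = (0*4 - 5*(5 + 6*4)²)² = (0 - 5*(5 + 24)²)² = (0 - 5*29²)² = (0 - 5*841)² = (0 - 4205)² = (-4205)² = 17682025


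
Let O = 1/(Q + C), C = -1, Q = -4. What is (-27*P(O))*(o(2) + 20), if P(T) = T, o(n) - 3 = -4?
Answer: 513/5 ≈ 102.60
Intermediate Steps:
o(n) = -1 (o(n) = 3 - 4 = -1)
O = -⅕ (O = 1/(-4 - 1) = 1/(-5) = -⅕ ≈ -0.20000)
(-27*P(O))*(o(2) + 20) = (-27*(-⅕))*(-1 + 20) = (27/5)*19 = 513/5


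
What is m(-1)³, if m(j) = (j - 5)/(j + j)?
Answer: 27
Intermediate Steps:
m(j) = (-5 + j)/(2*j) (m(j) = (-5 + j)/((2*j)) = (-5 + j)*(1/(2*j)) = (-5 + j)/(2*j))
m(-1)³ = ((½)*(-5 - 1)/(-1))³ = ((½)*(-1)*(-6))³ = 3³ = 27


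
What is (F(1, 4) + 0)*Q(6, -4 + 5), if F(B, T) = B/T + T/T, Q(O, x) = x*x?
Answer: 5/4 ≈ 1.2500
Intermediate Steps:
Q(O, x) = x²
F(B, T) = 1 + B/T (F(B, T) = B/T + 1 = 1 + B/T)
(F(1, 4) + 0)*Q(6, -4 + 5) = ((1 + 4)/4 + 0)*(-4 + 5)² = ((¼)*5 + 0)*1² = (5/4 + 0)*1 = (5/4)*1 = 5/4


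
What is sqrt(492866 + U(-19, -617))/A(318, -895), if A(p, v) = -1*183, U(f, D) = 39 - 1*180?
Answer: -5*sqrt(19709)/183 ≈ -3.8358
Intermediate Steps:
U(f, D) = -141 (U(f, D) = 39 - 180 = -141)
A(p, v) = -183
sqrt(492866 + U(-19, -617))/A(318, -895) = sqrt(492866 - 141)/(-183) = sqrt(492725)*(-1/183) = (5*sqrt(19709))*(-1/183) = -5*sqrt(19709)/183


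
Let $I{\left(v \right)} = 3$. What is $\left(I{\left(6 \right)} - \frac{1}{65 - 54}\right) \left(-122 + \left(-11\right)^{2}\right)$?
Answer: $- \frac{32}{11} \approx -2.9091$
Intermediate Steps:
$\left(I{\left(6 \right)} - \frac{1}{65 - 54}\right) \left(-122 + \left(-11\right)^{2}\right) = \left(3 - \frac{1}{65 - 54}\right) \left(-122 + \left(-11\right)^{2}\right) = \left(3 - \frac{1}{11}\right) \left(-122 + 121\right) = \left(3 - \frac{1}{11}\right) \left(-1\right) = \frac{32}{11} \left(-1\right) = - \frac{32}{11}$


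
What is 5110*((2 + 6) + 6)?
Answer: 71540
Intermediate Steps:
5110*((2 + 6) + 6) = 5110*(8 + 6) = 5110*14 = 71540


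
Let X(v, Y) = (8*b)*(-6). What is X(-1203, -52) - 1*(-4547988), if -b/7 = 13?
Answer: 4552356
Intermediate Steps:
b = -91 (b = -7*13 = -91)
X(v, Y) = 4368 (X(v, Y) = (8*(-91))*(-6) = -728*(-6) = 4368)
X(-1203, -52) - 1*(-4547988) = 4368 - 1*(-4547988) = 4368 + 4547988 = 4552356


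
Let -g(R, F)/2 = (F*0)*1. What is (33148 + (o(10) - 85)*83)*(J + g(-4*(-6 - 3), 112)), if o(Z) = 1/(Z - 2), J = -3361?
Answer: -701867547/8 ≈ -8.7734e+7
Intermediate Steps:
o(Z) = 1/(-2 + Z)
g(R, F) = 0 (g(R, F) = -2*F*0 = -0 = -2*0 = 0)
(33148 + (o(10) - 85)*83)*(J + g(-4*(-6 - 3), 112)) = (33148 + (1/(-2 + 10) - 85)*83)*(-3361 + 0) = (33148 + (1/8 - 85)*83)*(-3361) = (33148 + (⅛ - 85)*83)*(-3361) = (33148 - 679/8*83)*(-3361) = (33148 - 56357/8)*(-3361) = (208827/8)*(-3361) = -701867547/8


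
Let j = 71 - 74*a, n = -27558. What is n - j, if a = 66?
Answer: -22745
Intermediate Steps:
j = -4813 (j = 71 - 74*66 = 71 - 4884 = -4813)
n - j = -27558 - 1*(-4813) = -27558 + 4813 = -22745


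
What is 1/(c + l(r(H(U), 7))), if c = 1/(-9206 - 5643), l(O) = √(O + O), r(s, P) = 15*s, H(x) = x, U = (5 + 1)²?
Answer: 14849/238132225079 + 1322956806*√30/238132225079 ≈ 0.030429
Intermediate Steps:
U = 36 (U = 6² = 36)
l(O) = √2*√O (l(O) = √(2*O) = √2*√O)
c = -1/14849 (c = 1/(-14849) = -1/14849 ≈ -6.7345e-5)
1/(c + l(r(H(U), 7))) = 1/(-1/14849 + √2*√(15*36)) = 1/(-1/14849 + √2*√540) = 1/(-1/14849 + √2*(6*√15)) = 1/(-1/14849 + 6*√30)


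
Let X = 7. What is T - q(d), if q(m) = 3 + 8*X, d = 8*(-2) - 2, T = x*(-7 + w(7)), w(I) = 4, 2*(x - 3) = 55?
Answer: -301/2 ≈ -150.50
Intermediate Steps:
x = 61/2 (x = 3 + (1/2)*55 = 3 + 55/2 = 61/2 ≈ 30.500)
T = -183/2 (T = 61*(-7 + 4)/2 = (61/2)*(-3) = -183/2 ≈ -91.500)
d = -18 (d = -16 - 2 = -18)
q(m) = 59 (q(m) = 3 + 8*7 = 3 + 56 = 59)
T - q(d) = -183/2 - 1*59 = -183/2 - 59 = -301/2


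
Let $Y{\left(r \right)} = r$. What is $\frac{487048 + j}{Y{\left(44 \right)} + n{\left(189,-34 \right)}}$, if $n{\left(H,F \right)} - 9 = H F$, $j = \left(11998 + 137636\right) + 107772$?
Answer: $- \frac{744454}{6373} \approx -116.81$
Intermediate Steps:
$j = 257406$ ($j = 149634 + 107772 = 257406$)
$n{\left(H,F \right)} = 9 + F H$ ($n{\left(H,F \right)} = 9 + H F = 9 + F H$)
$\frac{487048 + j}{Y{\left(44 \right)} + n{\left(189,-34 \right)}} = \frac{487048 + 257406}{44 + \left(9 - 6426\right)} = \frac{744454}{44 + \left(9 - 6426\right)} = \frac{744454}{44 - 6417} = \frac{744454}{-6373} = 744454 \left(- \frac{1}{6373}\right) = - \frac{744454}{6373}$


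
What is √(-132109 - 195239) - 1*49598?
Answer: -49598 + 6*I*√9093 ≈ -49598.0 + 572.14*I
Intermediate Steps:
√(-132109 - 195239) - 1*49598 = √(-327348) - 49598 = 6*I*√9093 - 49598 = -49598 + 6*I*√9093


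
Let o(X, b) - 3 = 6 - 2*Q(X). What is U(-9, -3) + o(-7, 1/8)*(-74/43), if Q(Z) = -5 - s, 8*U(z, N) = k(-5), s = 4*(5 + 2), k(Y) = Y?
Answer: -44615/344 ≈ -129.69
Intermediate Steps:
s = 28 (s = 4*7 = 28)
U(z, N) = -5/8 (U(z, N) = (⅛)*(-5) = -5/8)
Q(Z) = -33 (Q(Z) = -5 - 1*28 = -5 - 28 = -33)
o(X, b) = 75 (o(X, b) = 3 + (6 - 2*(-33)) = 3 + (6 + 66) = 3 + 72 = 75)
U(-9, -3) + o(-7, 1/8)*(-74/43) = -5/8 + 75*(-74/43) = -5/8 - 5550/43 = -44615/344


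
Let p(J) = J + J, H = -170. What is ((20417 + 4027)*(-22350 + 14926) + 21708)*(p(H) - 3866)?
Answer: 763181004888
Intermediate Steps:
p(J) = 2*J
((20417 + 4027)*(-22350 + 14926) + 21708)*(p(H) - 3866) = ((20417 + 4027)*(-22350 + 14926) + 21708)*(2*(-170) - 3866) = (24444*(-7424) + 21708)*(-340 - 3866) = (-181472256 + 21708)*(-4206) = -181450548*(-4206) = 763181004888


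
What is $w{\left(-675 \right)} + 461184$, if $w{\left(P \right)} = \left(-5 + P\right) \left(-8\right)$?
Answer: $466624$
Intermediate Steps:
$w{\left(P \right)} = 40 - 8 P$
$w{\left(-675 \right)} + 461184 = \left(40 - -5400\right) + 461184 = \left(40 + 5400\right) + 461184 = 5440 + 461184 = 466624$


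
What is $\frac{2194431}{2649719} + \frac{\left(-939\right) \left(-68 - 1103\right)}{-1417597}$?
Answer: $\frac{197269931196}{3756233705243} \approx 0.052518$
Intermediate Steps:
$\frac{2194431}{2649719} + \frac{\left(-939\right) \left(-68 - 1103\right)}{-1417597} = 2194431 \cdot \frac{1}{2649719} + \left(-939\right) \left(-1171\right) \left(- \frac{1}{1417597}\right) = \frac{2194431}{2649719} + 1099569 \left(- \frac{1}{1417597}\right) = \frac{2194431}{2649719} - \frac{1099569}{1417597} = \frac{197269931196}{3756233705243}$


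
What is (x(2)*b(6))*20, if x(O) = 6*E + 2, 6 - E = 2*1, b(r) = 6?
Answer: 3120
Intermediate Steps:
E = 4 (E = 6 - 2 = 4)
x(O) = 26 (x(O) = 6*4 + 2 = 24 + 2 = 26)
(x(2)*b(6))*20 = (26*6)*20 = 156*20 = 3120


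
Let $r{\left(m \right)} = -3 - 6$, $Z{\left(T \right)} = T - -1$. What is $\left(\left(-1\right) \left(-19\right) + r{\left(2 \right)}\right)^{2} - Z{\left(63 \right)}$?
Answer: $36$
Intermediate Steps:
$Z{\left(T \right)} = 1 + T$ ($Z{\left(T \right)} = T + 1 = 1 + T$)
$r{\left(m \right)} = -9$ ($r{\left(m \right)} = -3 - 6 = -9$)
$\left(\left(-1\right) \left(-19\right) + r{\left(2 \right)}\right)^{2} - Z{\left(63 \right)} = \left(\left(-1\right) \left(-19\right) - 9\right)^{2} - \left(1 + 63\right) = \left(19 - 9\right)^{2} - 64 = 10^{2} - 64 = 100 - 64 = 36$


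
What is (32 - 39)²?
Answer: 49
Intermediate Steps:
(32 - 39)² = (-7)² = 49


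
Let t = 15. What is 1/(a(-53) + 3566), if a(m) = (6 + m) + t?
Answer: 1/3534 ≈ 0.00028297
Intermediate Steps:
a(m) = 21 + m (a(m) = (6 + m) + 15 = 21 + m)
1/(a(-53) + 3566) = 1/((21 - 53) + 3566) = 1/(-32 + 3566) = 1/3534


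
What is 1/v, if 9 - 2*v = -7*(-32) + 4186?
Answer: -2/4401 ≈ -0.00045444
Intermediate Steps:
v = -4401/2 (v = 9/2 - (-7*(-32) + 4186)/2 = 9/2 - (224 + 4186)/2 = 9/2 - ½*4410 = 9/2 - 2205 = -4401/2 ≈ -2200.5)
1/v = 1/(-4401/2) = -2/4401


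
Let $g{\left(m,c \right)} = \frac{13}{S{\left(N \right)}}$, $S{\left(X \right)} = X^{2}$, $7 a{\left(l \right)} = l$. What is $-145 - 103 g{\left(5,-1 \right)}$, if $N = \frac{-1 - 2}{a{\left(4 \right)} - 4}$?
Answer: $- \frac{92801}{49} \approx -1893.9$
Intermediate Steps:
$a{\left(l \right)} = \frac{l}{7}$
$N = \frac{7}{8}$ ($N = \frac{-1 - 2}{\frac{1}{7} \cdot 4 - 4} = - \frac{3}{\frac{4}{7} - 4} = - \frac{3}{- \frac{24}{7}} = \left(-3\right) \left(- \frac{7}{24}\right) = \frac{7}{8} \approx 0.875$)
$g{\left(m,c \right)} = \frac{832}{49}$ ($g{\left(m,c \right)} = \frac{13}{\left(\frac{7}{8}\right)^{2}} = \frac{13}{\frac{49}{64}} = 13 \cdot \frac{64}{49} = \frac{832}{49}$)
$-145 - 103 g{\left(5,-1 \right)} = -145 - \frac{85696}{49} = - \frac{92801}{49}$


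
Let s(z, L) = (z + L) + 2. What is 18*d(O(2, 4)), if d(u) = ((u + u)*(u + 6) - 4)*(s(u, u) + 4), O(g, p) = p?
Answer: 19152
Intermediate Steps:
s(z, L) = 2 + L + z (s(z, L) = (L + z) + 2 = 2 + L + z)
d(u) = (-4 + 2*u*(6 + u))*(6 + 2*u) (d(u) = ((u + u)*(u + 6) - 4)*((2 + u + u) + 4) = ((2*u)*(6 + u) - 4)*((2 + 2*u) + 4) = (2*u*(6 + u) - 4)*(6 + 2*u) = (-4 + 2*u*(6 + u))*(6 + 2*u))
18*d(O(2, 4)) = 18*(-24 + 4*4³ + 36*4² + 64*4) = 18*(-24 + 4*64 + 36*16 + 256) = 18*(-24 + 256 + 576 + 256) = 18*1064 = 19152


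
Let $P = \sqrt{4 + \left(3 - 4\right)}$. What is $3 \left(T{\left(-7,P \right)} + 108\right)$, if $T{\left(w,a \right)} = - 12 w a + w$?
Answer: $303 + 252 \sqrt{3} \approx 739.48$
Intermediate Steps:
$P = \sqrt{3}$ ($P = \sqrt{4 - 1} = \sqrt{3} \approx 1.732$)
$T{\left(w,a \right)} = w - 12 a w$ ($T{\left(w,a \right)} = - 12 a w + w = w - 12 a w$)
$3 \left(T{\left(-7,P \right)} + 108\right) = 3 \left(- 7 \left(1 - 12 \sqrt{3}\right) + 108\right) = 3 \left(\left(-7 + 84 \sqrt{3}\right) + 108\right) = 3 \left(101 + 84 \sqrt{3}\right) = 303 + 252 \sqrt{3}$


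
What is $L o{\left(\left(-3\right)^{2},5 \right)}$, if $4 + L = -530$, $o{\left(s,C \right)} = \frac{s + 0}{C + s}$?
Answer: $- \frac{2403}{7} \approx -343.29$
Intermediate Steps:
$o{\left(s,C \right)} = \frac{s}{C + s}$
$L = -534$ ($L = -4 - 530 = -534$)
$L o{\left(\left(-3\right)^{2},5 \right)} = - 534 \frac{\left(-3\right)^{2}}{5 + \left(-3\right)^{2}} = - 534 \frac{9}{5 + 9} = - 534 \cdot \frac{9}{14} = - 534 \cdot 9 \cdot \frac{1}{14} = \left(-534\right) \frac{9}{14} = - \frac{2403}{7}$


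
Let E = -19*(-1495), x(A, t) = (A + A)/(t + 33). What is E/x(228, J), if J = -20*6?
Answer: -43355/8 ≈ -5419.4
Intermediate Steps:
J = -120
x(A, t) = 2*A/(33 + t) (x(A, t) = (2*A)/(33 + t) = 2*A/(33 + t))
E = 28405
E/x(228, J) = 28405/((2*228/(33 - 120))) = 28405/((2*228/(-87))) = 28405/((2*228*(-1/87))) = 28405/(-152/29) = 28405*(-29/152) = -43355/8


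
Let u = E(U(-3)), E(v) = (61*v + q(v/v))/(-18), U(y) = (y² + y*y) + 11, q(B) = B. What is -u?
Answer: 295/3 ≈ 98.333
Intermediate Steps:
U(y) = 11 + 2*y² (U(y) = (y² + y²) + 11 = 2*y² + 11 = 11 + 2*y²)
E(v) = -1/18 - 61*v/18 (E(v) = (61*v + v/v)/(-18) = (61*v + 1)*(-1/18) = (1 + 61*v)*(-1/18) = -1/18 - 61*v/18)
u = -295/3 (u = -1/18 - 61*(11 + 2*(-3)²)/18 = -1/18 - 61*(11 + 2*9)/18 = -1/18 - 61*(11 + 18)/18 = -1/18 - 61/18*29 = -1/18 - 1769/18 = -295/3 ≈ -98.333)
-u = -1*(-295/3) = 295/3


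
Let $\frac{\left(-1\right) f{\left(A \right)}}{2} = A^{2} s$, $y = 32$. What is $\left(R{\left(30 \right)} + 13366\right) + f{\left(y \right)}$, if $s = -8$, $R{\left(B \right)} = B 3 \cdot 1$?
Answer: $29840$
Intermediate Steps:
$R{\left(B \right)} = 3 B$ ($R{\left(B \right)} = 3 B 1 = 3 B$)
$f{\left(A \right)} = 16 A^{2}$ ($f{\left(A \right)} = - 2 A^{2} \left(-8\right) = - 2 \left(- 8 A^{2}\right) = 16 A^{2}$)
$\left(R{\left(30 \right)} + 13366\right) + f{\left(y \right)} = \left(3 \cdot 30 + 13366\right) + 16 \cdot 32^{2} = \left(90 + 13366\right) + 16 \cdot 1024 = 13456 + 16384 = 29840$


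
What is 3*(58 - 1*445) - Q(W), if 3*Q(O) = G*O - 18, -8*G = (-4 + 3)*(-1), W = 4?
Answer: -6929/6 ≈ -1154.8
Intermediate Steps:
G = -1/8 (G = -(-4 + 3)*(-1)/8 = -(-1)*(-1)/8 = -1/8*1 = -1/8 ≈ -0.12500)
Q(O) = -6 - O/24 (Q(O) = (-O/8 - 18)/3 = (-18 - O/8)/3 = -6 - O/24)
3*(58 - 1*445) - Q(W) = 3*(58 - 1*445) - (-6 - 1/24*4) = 3*(58 - 445) - (-6 - 1/6) = 3*(-387) - 1*(-37/6) = -1161 + 37/6 = -6929/6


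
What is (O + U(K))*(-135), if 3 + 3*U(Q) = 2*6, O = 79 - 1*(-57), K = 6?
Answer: -18765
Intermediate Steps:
O = 136 (O = 79 + 57 = 136)
U(Q) = 3 (U(Q) = -1 + (2*6)/3 = -1 + (1/3)*12 = -1 + 4 = 3)
(O + U(K))*(-135) = (136 + 3)*(-135) = 139*(-135) = -18765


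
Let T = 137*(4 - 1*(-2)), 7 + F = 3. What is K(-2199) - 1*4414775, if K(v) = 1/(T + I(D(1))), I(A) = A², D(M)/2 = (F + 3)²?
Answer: -3646604149/826 ≈ -4.4148e+6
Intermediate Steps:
F = -4 (F = -7 + 3 = -4)
D(M) = 2 (D(M) = 2*(-4 + 3)² = 2*(-1)² = 2*1 = 2)
T = 822 (T = 137*(4 + 2) = 137*6 = 822)
K(v) = 1/826 (K(v) = 1/(822 + 2²) = 1/(822 + 4) = 1/826)
K(-2199) - 1*4414775 = 1/826 - 1*4414775 = 1/826 - 4414775 = -3646604149/826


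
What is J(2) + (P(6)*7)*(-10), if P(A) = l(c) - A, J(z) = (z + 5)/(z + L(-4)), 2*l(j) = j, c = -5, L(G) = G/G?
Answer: 1792/3 ≈ 597.33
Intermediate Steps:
L(G) = 1
l(j) = j/2
J(z) = (5 + z)/(1 + z) (J(z) = (z + 5)/(z + 1) = (5 + z)/(1 + z))
P(A) = -5/2 - A (P(A) = (1/2)*(-5) - A = -5/2 - A)
J(2) + (P(6)*7)*(-10) = (5 + 2)/(1 + 2) + ((-5/2 - 1*6)*7)*(-10) = 7/3 + ((-5/2 - 6)*7)*(-10) = (1/3)*7 - 17/2*7*(-10) = 7/3 - 119/2*(-10) = 7/3 + 595 = 1792/3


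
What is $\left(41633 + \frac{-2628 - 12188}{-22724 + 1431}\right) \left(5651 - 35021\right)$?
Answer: $- \frac{26036689590450}{21293} \approx -1.2228 \cdot 10^{9}$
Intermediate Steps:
$\left(41633 + \frac{-2628 - 12188}{-22724 + 1431}\right) \left(5651 - 35021\right) = \left(41633 - \frac{14816}{-21293}\right) \left(-29370\right) = \left(41633 - - \frac{14816}{21293}\right) \left(-29370\right) = \left(41633 + \frac{14816}{21293}\right) \left(-29370\right) = \frac{886506285}{21293} \left(-29370\right) = - \frac{26036689590450}{21293}$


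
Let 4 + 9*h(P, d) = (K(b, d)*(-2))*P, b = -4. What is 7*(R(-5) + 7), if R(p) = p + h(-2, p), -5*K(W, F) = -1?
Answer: 518/45 ≈ 11.511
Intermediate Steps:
K(W, F) = ⅕ (K(W, F) = -⅕*(-1) = ⅕)
h(P, d) = -4/9 - 2*P/45 (h(P, d) = -4/9 + (((⅕)*(-2))*P)/9 = -4/9 + (-2*P/5)/9 = -4/9 - 2*P/45)
R(p) = -16/45 + p (R(p) = p + (-4/9 - 2/45*(-2)) = p + (-4/9 + 4/45) = p - 16/45 = -16/45 + p)
7*(R(-5) + 7) = 7*((-16/45 - 5) + 7) = 7*(-241/45 + 7) = 7*(74/45) = 518/45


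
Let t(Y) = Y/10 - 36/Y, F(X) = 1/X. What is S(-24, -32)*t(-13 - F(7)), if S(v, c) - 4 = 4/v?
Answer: 1147/210 ≈ 5.4619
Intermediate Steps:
S(v, c) = 4 + 4/v
t(Y) = -36/Y + Y/10 (t(Y) = Y*(⅒) - 36/Y = Y/10 - 36/Y = -36/Y + Y/10)
S(-24, -32)*t(-13 - F(7)) = (4 + 4/(-24))*(-36/(-13 - 1/7) + (-13 - 1/7)/10) = (4 + 4*(-1/24))*(-36/(-13 - 1*⅐) + (-13 - 1*⅐)/10) = (4 - ⅙)*(-36/(-13 - ⅐) + (-13 - ⅐)/10) = 23*(-36/(-92/7) + (⅒)*(-92/7))/6 = 23*(-36*(-7/92) - 46/35)/6 = 23*(63/23 - 46/35)/6 = (23/6)*(1147/805) = 1147/210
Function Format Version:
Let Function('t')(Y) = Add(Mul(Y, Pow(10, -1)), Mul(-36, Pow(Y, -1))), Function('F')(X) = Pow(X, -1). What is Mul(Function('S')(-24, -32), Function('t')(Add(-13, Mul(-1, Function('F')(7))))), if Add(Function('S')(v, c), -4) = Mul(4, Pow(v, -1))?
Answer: Rational(1147, 210) ≈ 5.4619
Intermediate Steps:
Function('S')(v, c) = Add(4, Mul(4, Pow(v, -1)))
Function('t')(Y) = Add(Mul(-36, Pow(Y, -1)), Mul(Rational(1, 10), Y)) (Function('t')(Y) = Add(Mul(Y, Rational(1, 10)), Mul(-36, Pow(Y, -1))) = Add(Mul(Rational(1, 10), Y), Mul(-36, Pow(Y, -1))) = Add(Mul(-36, Pow(Y, -1)), Mul(Rational(1, 10), Y)))
Mul(Function('S')(-24, -32), Function('t')(Add(-13, Mul(-1, Function('F')(7))))) = Mul(Add(4, Mul(4, Pow(-24, -1))), Add(Mul(-36, Pow(Add(-13, Mul(-1, Pow(7, -1))), -1)), Mul(Rational(1, 10), Add(-13, Mul(-1, Pow(7, -1)))))) = Mul(Add(4, Mul(4, Rational(-1, 24))), Add(Mul(-36, Pow(Add(-13, Mul(-1, Rational(1, 7))), -1)), Mul(Rational(1, 10), Add(-13, Mul(-1, Rational(1, 7)))))) = Mul(Add(4, Rational(-1, 6)), Add(Mul(-36, Pow(Add(-13, Rational(-1, 7)), -1)), Mul(Rational(1, 10), Add(-13, Rational(-1, 7))))) = Mul(Rational(23, 6), Add(Mul(-36, Pow(Rational(-92, 7), -1)), Mul(Rational(1, 10), Rational(-92, 7)))) = Mul(Rational(23, 6), Add(Mul(-36, Rational(-7, 92)), Rational(-46, 35))) = Mul(Rational(23, 6), Add(Rational(63, 23), Rational(-46, 35))) = Mul(Rational(23, 6), Rational(1147, 805)) = Rational(1147, 210)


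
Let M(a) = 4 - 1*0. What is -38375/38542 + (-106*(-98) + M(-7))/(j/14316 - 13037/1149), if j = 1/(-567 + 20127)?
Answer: -43002585477412045895/46900902296655694 ≈ -916.88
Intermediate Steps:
j = 1/19560 ≈ 5.1125e-5
M(a) = 4 (M(a) = 4 + 0 = 4)
-38375/38542 + (-106*(-98) + M(-7))/(j/14316 - 13037/1149) = -38375/38542 + (-106*(-98) + 4)/((1/19560)/14316 - 13037/1149) = -38375*1/38542 + (10388 + 4)/((1/19560)*(1/14316) - 13037*1/1149) = -38375/38542 + 10392/(1/280020960 - 13037/1149) = -38375/38542 + 10392/(-1216877751457/107248027680) = -38375/38542 + 10392*(-107248027680/1216877751457) = -38375/38542 - 1114521503650560/1216877751457 = -43002585477412045895/46900902296655694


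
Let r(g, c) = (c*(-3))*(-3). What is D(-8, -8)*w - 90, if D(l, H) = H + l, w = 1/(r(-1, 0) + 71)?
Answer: -6406/71 ≈ -90.225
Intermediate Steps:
r(g, c) = 9*c (r(g, c) = -3*c*(-3) = 9*c)
w = 1/71 (w = 1/(9*0 + 71) = 1/(0 + 71) = 1/71 ≈ 0.014085)
D(-8, -8)*w - 90 = (-8 - 8)*(1/71) - 90 = -16*1/71 - 90 = -16/71 - 90 = -6406/71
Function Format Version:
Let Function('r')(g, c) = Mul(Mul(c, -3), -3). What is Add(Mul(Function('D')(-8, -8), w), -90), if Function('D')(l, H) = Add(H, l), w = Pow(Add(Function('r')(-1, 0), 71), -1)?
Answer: Rational(-6406, 71) ≈ -90.225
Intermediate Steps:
Function('r')(g, c) = Mul(9, c) (Function('r')(g, c) = Mul(Mul(-3, c), -3) = Mul(9, c))
w = Rational(1, 71) (w = Pow(Add(Mul(9, 0), 71), -1) = Pow(Add(0, 71), -1) = Pow(71, -1) = Rational(1, 71) ≈ 0.014085)
Add(Mul(Function('D')(-8, -8), w), -90) = Add(Mul(Add(-8, -8), Rational(1, 71)), -90) = Add(Mul(-16, Rational(1, 71)), -90) = Add(Rational(-16, 71), -90) = Rational(-6406, 71)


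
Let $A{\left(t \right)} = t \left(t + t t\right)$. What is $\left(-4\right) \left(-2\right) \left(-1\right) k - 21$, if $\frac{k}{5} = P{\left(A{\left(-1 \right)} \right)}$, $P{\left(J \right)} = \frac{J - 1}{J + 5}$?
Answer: $-13$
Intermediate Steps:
$A{\left(t \right)} = t \left(t + t^{2}\right)$
$P{\left(J \right)} = \frac{-1 + J}{5 + J}$
$k = -1$ ($k = 5 \frac{-1 + \left(-1\right)^{2} \left(1 - 1\right)}{5 + \left(-1\right)^{2} \left(1 - 1\right)} = 5 \frac{-1 + 1 \cdot 0}{5 + 1 \cdot 0} = 5 \frac{-1 + 0}{5 + 0} = 5 \cdot \frac{1}{5} \left(-1\right) = 5 \left(- \frac{1}{5}\right) = -1$)
$\left(-4\right) \left(-2\right) \left(-1\right) k - 21 = \left(-4\right) \left(-2\right) \left(-1\right) \left(-1\right) - 21 = 8 \left(-1\right) \left(-1\right) - 21 = \left(-8\right) \left(-1\right) - 21 = 8 - 21 = -13$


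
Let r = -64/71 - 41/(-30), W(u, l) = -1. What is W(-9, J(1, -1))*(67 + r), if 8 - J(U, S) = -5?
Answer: -143701/2130 ≈ -67.465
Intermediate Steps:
J(U, S) = 13 (J(U, S) = 8 - 1*(-5) = 8 + 5 = 13)
r = 991/2130 (r = -64*1/71 - 41*(-1/30) = -64/71 + 41/30 = 991/2130 ≈ 0.46526)
W(-9, J(1, -1))*(67 + r) = -(67 + 991/2130) = -1*143701/2130 = -143701/2130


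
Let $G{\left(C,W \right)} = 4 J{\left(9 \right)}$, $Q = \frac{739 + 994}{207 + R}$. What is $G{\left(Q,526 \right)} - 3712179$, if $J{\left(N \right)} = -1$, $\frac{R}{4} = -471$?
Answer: $-3712183$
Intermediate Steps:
$R = -1884$ ($R = 4 \left(-471\right) = -1884$)
$Q = - \frac{1733}{1677}$ ($Q = \frac{739 + 994}{207 - 1884} = \frac{1733}{-1677} = 1733 \left(- \frac{1}{1677}\right) = - \frac{1733}{1677} \approx -1.0334$)
$G{\left(C,W \right)} = -4$ ($G{\left(C,W \right)} = 4 \left(-1\right) = -4$)
$G{\left(Q,526 \right)} - 3712179 = -4 - 3712179 = -3712183$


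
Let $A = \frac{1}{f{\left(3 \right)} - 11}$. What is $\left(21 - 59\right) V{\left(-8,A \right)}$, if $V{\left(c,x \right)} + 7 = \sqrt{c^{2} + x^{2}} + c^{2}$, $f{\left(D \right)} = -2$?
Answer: $-2166 - \frac{38 \sqrt{10817}}{13} \approx -2470.0$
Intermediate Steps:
$A = - \frac{1}{13}$ ($A = \frac{1}{-2 - 11} = \frac{1}{-13} = - \frac{1}{13} \approx -0.076923$)
$V{\left(c,x \right)} = -7 + c^{2} + \sqrt{c^{2} + x^{2}}$ ($V{\left(c,x \right)} = -7 + \left(\sqrt{c^{2} + x^{2}} + c^{2}\right) = -7 + \left(c^{2} + \sqrt{c^{2} + x^{2}}\right) = -7 + c^{2} + \sqrt{c^{2} + x^{2}}$)
$\left(21 - 59\right) V{\left(-8,A \right)} = \left(21 - 59\right) \left(-7 + \left(-8\right)^{2} + \sqrt{\left(-8\right)^{2} + \left(- \frac{1}{13}\right)^{2}}\right) = - 38 \left(-7 + 64 + \sqrt{64 + \frac{1}{169}}\right) = - 38 \left(-7 + 64 + \sqrt{\frac{10817}{169}}\right) = - 38 \left(-7 + 64 + \frac{\sqrt{10817}}{13}\right) = - 38 \left(57 + \frac{\sqrt{10817}}{13}\right) = -2166 - \frac{38 \sqrt{10817}}{13}$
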